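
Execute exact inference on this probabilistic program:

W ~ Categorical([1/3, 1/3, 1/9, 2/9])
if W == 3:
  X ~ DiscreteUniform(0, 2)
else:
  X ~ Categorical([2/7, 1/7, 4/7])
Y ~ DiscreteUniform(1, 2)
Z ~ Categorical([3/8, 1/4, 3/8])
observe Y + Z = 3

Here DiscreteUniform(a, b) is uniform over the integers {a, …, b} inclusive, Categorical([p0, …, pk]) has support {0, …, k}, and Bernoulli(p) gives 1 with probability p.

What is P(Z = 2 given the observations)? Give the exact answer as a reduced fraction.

Enumerate traces; 24 have nonzero weight after conditioning:
  (W=0, X=0, Y=1, Z=2) weight 1/56
  (W=0, X=0, Y=2, Z=1) weight 1/84
  (W=0, X=1, Y=1, Z=2) weight 1/112
  (W=0, X=1, Y=2, Z=1) weight 1/168
  (W=0, X=2, Y=1, Z=2) weight 1/28
  (W=0, X=2, Y=2, Z=1) weight 1/42
  (W=1, X=0, Y=1, Z=2) weight 1/56
  (W=1, X=0, Y=2, Z=1) weight 1/84
  … 16 more
Group by Z:
  weight(Z=1) = 1/8
  weight(Z=2) = 3/16
Total weight = 1/8 + 3/16 = 5/16
P(Z=1 | obs) = 1/8 / 5/16 = 2/5
P(Z=2 | obs) = 3/16 / 5/16 = 3/5

P(Z = 2 | obs) = 3/5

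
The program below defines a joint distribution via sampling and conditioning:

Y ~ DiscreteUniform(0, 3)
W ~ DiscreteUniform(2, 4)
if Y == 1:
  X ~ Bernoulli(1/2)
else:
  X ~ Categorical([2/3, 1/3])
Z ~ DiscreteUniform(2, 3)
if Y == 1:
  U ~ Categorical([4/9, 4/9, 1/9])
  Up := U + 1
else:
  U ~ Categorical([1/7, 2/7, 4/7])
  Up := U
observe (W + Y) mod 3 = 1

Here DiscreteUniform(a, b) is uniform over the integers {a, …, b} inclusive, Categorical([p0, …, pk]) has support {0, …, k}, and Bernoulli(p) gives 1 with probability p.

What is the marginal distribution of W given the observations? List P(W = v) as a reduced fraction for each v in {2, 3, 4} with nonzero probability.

Enumerate traces; 48 have nonzero weight after conditioning:
  (Y=0, W=4, X=0, Z=2, U=0) weight 1/252
  (Y=0, W=4, X=0, Z=2, U=1) weight 1/126
  (Y=0, W=4, X=0, Z=2, U=2) weight 1/63
  (Y=0, W=4, X=0, Z=3, U=0) weight 1/252
  (Y=0, W=4, X=0, Z=3, U=1) weight 1/126
  (Y=0, W=4, X=0, Z=3, U=2) weight 1/63
  (Y=0, W=4, X=1, Z=2, U=0) weight 1/504
  (Y=0, W=4, X=1, Z=2, U=1) weight 1/252
  (Y=1, W=3, X=0, Z=2, U=0) weight 1/108
  (Y=2, W=2, X=0, Z=2, U=0) weight 1/252
  … 38 more
Group by W:
  weight(W=2) = 1/12
  weight(W=3) = 1/12
  weight(W=4) = 1/6
Total weight = 1/12 + 1/12 + 1/6 = 1/3
P(W=2 | obs) = 1/12 / 1/3 = 1/4
P(W=3 | obs) = 1/12 / 1/3 = 1/4
P(W=4 | obs) = 1/6 / 1/3 = 1/2

P(W=2) = 1/4, P(W=3) = 1/4, P(W=4) = 1/2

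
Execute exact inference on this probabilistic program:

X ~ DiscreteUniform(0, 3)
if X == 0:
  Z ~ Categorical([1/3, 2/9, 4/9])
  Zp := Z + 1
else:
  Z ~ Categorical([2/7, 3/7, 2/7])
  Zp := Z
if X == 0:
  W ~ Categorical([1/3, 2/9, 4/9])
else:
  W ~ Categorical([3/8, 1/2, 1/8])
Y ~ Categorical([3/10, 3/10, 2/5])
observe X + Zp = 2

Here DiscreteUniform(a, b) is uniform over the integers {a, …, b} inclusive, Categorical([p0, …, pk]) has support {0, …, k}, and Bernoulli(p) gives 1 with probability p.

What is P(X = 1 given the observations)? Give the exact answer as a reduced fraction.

P(X = 1 | obs) = 27/59

Enumerate traces; 27 have nonzero weight after conditioning:
  (X=0, Z=1, W=0, Y=0) weight 1/180
  (X=0, Z=1, W=0, Y=1) weight 1/180
  (X=0, Z=1, W=0, Y=2) weight 1/135
  (X=0, Z=1, W=1, Y=0) weight 1/270
  (X=0, Z=1, W=1, Y=1) weight 1/270
  (X=0, Z=1, W=1, Y=2) weight 2/405
  (X=0, Z=1, W=2, Y=0) weight 1/135
  (X=0, Z=1, W=2, Y=1) weight 1/135
  (X=1, Z=1, W=0, Y=0) weight 27/2240
  (X=2, Z=0, W=0, Y=0) weight 9/1120
  … 17 more
Group by X:
  weight(X=0) = 1/18
  weight(X=1) = 3/28
  weight(X=2) = 1/14
Total weight = 1/18 + 3/28 + 1/14 = 59/252
P(X=0 | obs) = 1/18 / 59/252 = 14/59
P(X=1 | obs) = 3/28 / 59/252 = 27/59
P(X=2 | obs) = 1/14 / 59/252 = 18/59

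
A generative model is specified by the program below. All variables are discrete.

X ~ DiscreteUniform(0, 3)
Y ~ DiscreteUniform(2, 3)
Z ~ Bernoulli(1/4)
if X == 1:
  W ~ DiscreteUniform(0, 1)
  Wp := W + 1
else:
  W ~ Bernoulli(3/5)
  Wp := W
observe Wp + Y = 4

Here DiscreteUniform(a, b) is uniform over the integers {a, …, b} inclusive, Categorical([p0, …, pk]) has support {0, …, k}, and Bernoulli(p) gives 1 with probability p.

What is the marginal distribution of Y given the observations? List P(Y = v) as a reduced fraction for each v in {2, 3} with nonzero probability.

P(Y=2) = 5/28, P(Y=3) = 23/28

Enumerate traces; 10 have nonzero weight after conditioning:
  (X=0, Y=3, Z=0, W=1) weight 9/160
  (X=0, Y=3, Z=1, W=1) weight 3/160
  (X=1, Y=2, Z=0, W=1) weight 3/64
  (X=1, Y=2, Z=1, W=1) weight 1/64
  (X=1, Y=3, Z=0, W=0) weight 3/64
  (X=1, Y=3, Z=1, W=0) weight 1/64
  (X=2, Y=3, Z=0, W=1) weight 9/160
  (X=2, Y=3, Z=1, W=1) weight 3/160
  … 2 more
Group by Y:
  weight(Y=2) = 1/16
  weight(Y=3) = 23/80
Total weight = 1/16 + 23/80 = 7/20
P(Y=2 | obs) = 1/16 / 7/20 = 5/28
P(Y=3 | obs) = 23/80 / 7/20 = 23/28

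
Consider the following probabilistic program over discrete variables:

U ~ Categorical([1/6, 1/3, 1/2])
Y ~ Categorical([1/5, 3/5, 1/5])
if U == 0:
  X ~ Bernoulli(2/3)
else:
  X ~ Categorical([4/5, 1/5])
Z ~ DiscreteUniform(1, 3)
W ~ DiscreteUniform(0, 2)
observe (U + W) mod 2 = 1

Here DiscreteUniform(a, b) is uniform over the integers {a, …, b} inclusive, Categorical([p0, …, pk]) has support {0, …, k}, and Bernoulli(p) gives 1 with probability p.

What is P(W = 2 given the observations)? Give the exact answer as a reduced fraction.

P(W = 2 | obs) = 1/4

Enumerate traces; 72 have nonzero weight after conditioning:
  (U=0, Y=0, X=0, Z=1, W=1) weight 1/810
  (U=0, Y=0, X=0, Z=2, W=1) weight 1/810
  (U=0, Y=0, X=0, Z=3, W=1) weight 1/810
  (U=0, Y=0, X=1, Z=1, W=1) weight 1/405
  (U=0, Y=0, X=1, Z=2, W=1) weight 1/405
  (U=0, Y=0, X=1, Z=3, W=1) weight 1/405
  (U=0, Y=1, X=0, Z=1, W=1) weight 1/270
  (U=0, Y=1, X=0, Z=2, W=1) weight 1/270
  (U=1, Y=0, X=0, Z=1, W=0) weight 4/675
  (U=1, Y=0, X=0, Z=1, W=2) weight 4/675
  … 62 more
Group by W:
  weight(W=0) = 1/9
  weight(W=1) = 2/9
  weight(W=2) = 1/9
Total weight = 1/9 + 2/9 + 1/9 = 4/9
P(W=0 | obs) = 1/9 / 4/9 = 1/4
P(W=1 | obs) = 2/9 / 4/9 = 1/2
P(W=2 | obs) = 1/9 / 4/9 = 1/4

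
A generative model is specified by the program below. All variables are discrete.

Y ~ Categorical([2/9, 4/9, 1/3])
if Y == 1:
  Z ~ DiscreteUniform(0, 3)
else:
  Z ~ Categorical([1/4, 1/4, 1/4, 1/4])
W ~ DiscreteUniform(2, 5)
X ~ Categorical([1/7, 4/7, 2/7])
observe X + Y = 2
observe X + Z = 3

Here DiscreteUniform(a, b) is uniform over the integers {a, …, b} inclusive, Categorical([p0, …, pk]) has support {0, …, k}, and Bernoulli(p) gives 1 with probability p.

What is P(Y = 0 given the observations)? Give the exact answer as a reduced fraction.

Enumerate traces; 12 have nonzero weight after conditioning:
  (Y=0, Z=1, W=2, X=2) weight 1/252
  (Y=0, Z=1, W=3, X=2) weight 1/252
  (Y=0, Z=1, W=4, X=2) weight 1/252
  (Y=0, Z=1, W=5, X=2) weight 1/252
  (Y=1, Z=2, W=2, X=1) weight 1/63
  (Y=1, Z=2, W=3, X=1) weight 1/63
  (Y=1, Z=2, W=4, X=1) weight 1/63
  (Y=1, Z=2, W=5, X=1) weight 1/63
  (Y=2, Z=3, W=2, X=0) weight 1/336
  … 3 more
Group by Y:
  weight(Y=0) = 1/63
  weight(Y=1) = 4/63
  weight(Y=2) = 1/84
Total weight = 1/63 + 4/63 + 1/84 = 23/252
P(Y=0 | obs) = 1/63 / 23/252 = 4/23
P(Y=1 | obs) = 4/63 / 23/252 = 16/23
P(Y=2 | obs) = 1/84 / 23/252 = 3/23

P(Y = 0 | obs) = 4/23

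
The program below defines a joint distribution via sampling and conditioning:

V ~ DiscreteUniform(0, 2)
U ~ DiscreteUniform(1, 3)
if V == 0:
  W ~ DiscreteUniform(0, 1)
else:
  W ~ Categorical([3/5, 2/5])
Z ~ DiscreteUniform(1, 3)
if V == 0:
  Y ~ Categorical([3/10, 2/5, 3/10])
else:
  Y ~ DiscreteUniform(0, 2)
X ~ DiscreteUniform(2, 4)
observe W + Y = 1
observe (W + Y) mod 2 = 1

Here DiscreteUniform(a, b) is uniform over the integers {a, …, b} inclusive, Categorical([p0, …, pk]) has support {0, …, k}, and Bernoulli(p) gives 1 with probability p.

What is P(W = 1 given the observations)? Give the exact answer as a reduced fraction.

Enumerate traces; 162 have nonzero weight after conditioning:
  (V=0, U=1, W=0, Z=1, Y=1, X=2) weight 1/405
  (V=0, U=1, W=0, Z=1, Y=1, X=3) weight 1/405
  (V=0, U=1, W=0, Z=1, Y=1, X=4) weight 1/405
  (V=0, U=1, W=0, Z=2, Y=1, X=2) weight 1/405
  (V=0, U=1, W=0, Z=2, Y=1, X=3) weight 1/405
  (V=0, U=1, W=0, Z=2, Y=1, X=4) weight 1/405
  (V=0, U=1, W=0, Z=3, Y=1, X=2) weight 1/405
  (V=0, U=1, W=0, Z=3, Y=1, X=3) weight 1/405
  (V=0, U=1, W=1, Z=1, Y=0, X=2) weight 1/540
  … 153 more
Group by W:
  weight(W=0) = 1/5
  weight(W=1) = 5/36
Total weight = 1/5 + 5/36 = 61/180
P(W=0 | obs) = 1/5 / 61/180 = 36/61
P(W=1 | obs) = 5/36 / 61/180 = 25/61

P(W = 1 | obs) = 25/61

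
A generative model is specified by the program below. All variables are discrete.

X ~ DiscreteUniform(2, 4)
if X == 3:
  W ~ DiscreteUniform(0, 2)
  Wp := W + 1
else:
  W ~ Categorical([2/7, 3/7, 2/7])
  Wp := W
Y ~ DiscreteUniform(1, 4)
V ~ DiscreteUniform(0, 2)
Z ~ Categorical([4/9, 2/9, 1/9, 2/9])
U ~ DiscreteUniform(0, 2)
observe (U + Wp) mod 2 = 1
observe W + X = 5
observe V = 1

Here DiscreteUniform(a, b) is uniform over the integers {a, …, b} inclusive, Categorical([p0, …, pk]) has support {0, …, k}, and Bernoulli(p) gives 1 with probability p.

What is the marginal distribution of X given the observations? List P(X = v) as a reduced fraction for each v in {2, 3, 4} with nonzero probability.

Enumerate traces; 64 have nonzero weight after conditioning:
  (X=3, W=2, Y=1, V=1, Z=0, U=0) weight 1/729
  (X=3, W=2, Y=1, V=1, Z=0, U=2) weight 1/729
  (X=3, W=2, Y=1, V=1, Z=1, U=0) weight 1/1458
  (X=3, W=2, Y=1, V=1, Z=1, U=2) weight 1/1458
  (X=3, W=2, Y=1, V=1, Z=2, U=0) weight 1/2916
  (X=3, W=2, Y=1, V=1, Z=2, U=2) weight 1/2916
  (X=3, W=2, Y=1, V=1, Z=3, U=0) weight 1/1458
  (X=3, W=2, Y=1, V=1, Z=3, U=2) weight 1/1458
  (X=4, W=1, Y=1, V=1, Z=0, U=0) weight 1/567
  … 55 more
Group by X:
  weight(X=3) = 2/81
  weight(X=4) = 2/63
Total weight = 2/81 + 2/63 = 32/567
P(X=3 | obs) = 2/81 / 32/567 = 7/16
P(X=4 | obs) = 2/63 / 32/567 = 9/16

P(X=3) = 7/16, P(X=4) = 9/16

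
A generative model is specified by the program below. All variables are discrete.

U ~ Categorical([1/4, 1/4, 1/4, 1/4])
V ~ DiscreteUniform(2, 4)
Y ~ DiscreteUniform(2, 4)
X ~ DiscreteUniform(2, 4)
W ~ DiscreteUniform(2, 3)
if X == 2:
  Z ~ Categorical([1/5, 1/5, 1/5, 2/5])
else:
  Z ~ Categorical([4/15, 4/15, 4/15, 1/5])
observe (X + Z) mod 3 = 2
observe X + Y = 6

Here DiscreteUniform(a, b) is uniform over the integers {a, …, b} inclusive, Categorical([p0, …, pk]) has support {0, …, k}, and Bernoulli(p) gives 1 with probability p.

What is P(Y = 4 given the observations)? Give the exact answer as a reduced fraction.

P(Y = 4 | obs) = 9/17

Enumerate traces; 96 have nonzero weight after conditioning:
  (U=0, V=2, Y=2, X=4, W=2, Z=1) weight 1/810
  (U=0, V=2, Y=2, X=4, W=3, Z=1) weight 1/810
  (U=0, V=2, Y=3, X=3, W=2, Z=2) weight 1/810
  (U=0, V=2, Y=3, X=3, W=3, Z=2) weight 1/810
  (U=0, V=2, Y=4, X=2, W=2, Z=0) weight 1/1080
  (U=0, V=2, Y=4, X=2, W=2, Z=3) weight 1/540
  (U=0, V=2, Y=4, X=2, W=3, Z=0) weight 1/1080
  (U=0, V=2, Y=4, X=2, W=3, Z=3) weight 1/540
  … 88 more
Group by Y:
  weight(Y=2) = 4/135
  weight(Y=3) = 4/135
  weight(Y=4) = 1/15
Total weight = 4/135 + 4/135 + 1/15 = 17/135
P(Y=2 | obs) = 4/135 / 17/135 = 4/17
P(Y=3 | obs) = 4/135 / 17/135 = 4/17
P(Y=4 | obs) = 1/15 / 17/135 = 9/17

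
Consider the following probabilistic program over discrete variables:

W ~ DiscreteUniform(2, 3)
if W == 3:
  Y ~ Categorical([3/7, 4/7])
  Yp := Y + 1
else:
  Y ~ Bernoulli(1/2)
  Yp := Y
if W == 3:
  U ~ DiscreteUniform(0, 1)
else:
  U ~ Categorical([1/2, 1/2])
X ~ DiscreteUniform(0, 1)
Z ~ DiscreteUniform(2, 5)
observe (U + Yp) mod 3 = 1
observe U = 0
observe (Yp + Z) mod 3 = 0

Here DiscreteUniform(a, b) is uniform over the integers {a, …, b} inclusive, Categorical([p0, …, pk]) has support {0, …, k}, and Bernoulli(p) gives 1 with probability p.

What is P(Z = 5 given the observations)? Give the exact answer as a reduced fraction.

P(Z = 5 | obs) = 1/2

Enumerate traces; 8 have nonzero weight after conditioning:
  (W=2, Y=1, U=0, X=0, Z=2) weight 1/64
  (W=2, Y=1, U=0, X=0, Z=5) weight 1/64
  (W=2, Y=1, U=0, X=1, Z=2) weight 1/64
  (W=2, Y=1, U=0, X=1, Z=5) weight 1/64
  (W=3, Y=0, U=0, X=0, Z=2) weight 3/224
  (W=3, Y=0, U=0, X=0, Z=5) weight 3/224
  (W=3, Y=0, U=0, X=1, Z=2) weight 3/224
  (W=3, Y=0, U=0, X=1, Z=5) weight 3/224
Group by Z:
  weight(Z=2) = 13/224
  weight(Z=5) = 13/224
Total weight = 13/224 + 13/224 = 13/112
P(Z=2 | obs) = 13/224 / 13/112 = 1/2
P(Z=5 | obs) = 13/224 / 13/112 = 1/2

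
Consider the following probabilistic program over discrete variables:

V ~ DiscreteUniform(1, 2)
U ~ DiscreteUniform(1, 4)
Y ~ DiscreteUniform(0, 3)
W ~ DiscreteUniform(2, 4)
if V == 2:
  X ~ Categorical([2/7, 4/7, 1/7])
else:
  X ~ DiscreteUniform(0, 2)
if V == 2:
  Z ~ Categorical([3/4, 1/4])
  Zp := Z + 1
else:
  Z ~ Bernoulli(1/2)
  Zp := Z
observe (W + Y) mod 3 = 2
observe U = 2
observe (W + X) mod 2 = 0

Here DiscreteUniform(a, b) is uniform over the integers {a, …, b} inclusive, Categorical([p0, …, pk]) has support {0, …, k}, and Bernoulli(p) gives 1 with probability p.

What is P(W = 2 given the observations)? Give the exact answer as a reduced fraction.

P(W = 2 | obs) = 23/44

Enumerate traces; 28 have nonzero weight after conditioning:
  (V=1, U=2, Y=0, W=2, X=0, Z=0) weight 1/576
  (V=1, U=2, Y=0, W=2, X=0, Z=1) weight 1/576
  (V=1, U=2, Y=0, W=2, X=2, Z=0) weight 1/576
  (V=1, U=2, Y=0, W=2, X=2, Z=1) weight 1/576
  (V=1, U=2, Y=1, W=4, X=0, Z=0) weight 1/576
  (V=1, U=2, Y=1, W=4, X=0, Z=1) weight 1/576
  (V=1, U=2, Y=1, W=4, X=2, Z=0) weight 1/576
  (V=1, U=2, Y=1, W=4, X=2, Z=1) weight 1/576
  (V=1, U=2, Y=2, W=3, X=1, Z=0) weight 1/576
  … 19 more
Group by W:
  weight(W=2) = 23/1008
  weight(W=3) = 19/2016
  weight(W=4) = 23/2016
Total weight = 23/1008 + 19/2016 + 23/2016 = 11/252
P(W=2 | obs) = 23/1008 / 11/252 = 23/44
P(W=3 | obs) = 19/2016 / 11/252 = 19/88
P(W=4 | obs) = 23/2016 / 11/252 = 23/88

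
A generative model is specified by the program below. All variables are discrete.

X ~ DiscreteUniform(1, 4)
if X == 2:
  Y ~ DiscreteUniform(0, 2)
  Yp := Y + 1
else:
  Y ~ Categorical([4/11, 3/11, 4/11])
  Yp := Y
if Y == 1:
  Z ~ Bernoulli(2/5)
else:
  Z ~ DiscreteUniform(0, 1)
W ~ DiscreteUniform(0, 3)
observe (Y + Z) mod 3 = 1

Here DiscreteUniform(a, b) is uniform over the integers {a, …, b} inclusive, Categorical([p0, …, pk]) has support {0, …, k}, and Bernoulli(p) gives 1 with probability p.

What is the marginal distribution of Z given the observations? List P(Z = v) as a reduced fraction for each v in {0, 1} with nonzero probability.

P(Z=0) = 228/463, P(Z=1) = 235/463

Enumerate traces; 32 have nonzero weight after conditioning:
  (X=1, Y=0, Z=1, W=0) weight 1/88
  (X=1, Y=0, Z=1, W=1) weight 1/88
  (X=1, Y=0, Z=1, W=2) weight 1/88
  (X=1, Y=0, Z=1, W=3) weight 1/88
  (X=1, Y=1, Z=0, W=0) weight 9/880
  (X=1, Y=1, Z=0, W=1) weight 9/880
  (X=1, Y=1, Z=0, W=2) weight 9/880
  (X=1, Y=1, Z=0, W=3) weight 9/880
  … 24 more
Group by Z:
  weight(Z=0) = 19/110
  weight(Z=1) = 47/264
Total weight = 19/110 + 47/264 = 463/1320
P(Z=0 | obs) = 19/110 / 463/1320 = 228/463
P(Z=1 | obs) = 47/264 / 463/1320 = 235/463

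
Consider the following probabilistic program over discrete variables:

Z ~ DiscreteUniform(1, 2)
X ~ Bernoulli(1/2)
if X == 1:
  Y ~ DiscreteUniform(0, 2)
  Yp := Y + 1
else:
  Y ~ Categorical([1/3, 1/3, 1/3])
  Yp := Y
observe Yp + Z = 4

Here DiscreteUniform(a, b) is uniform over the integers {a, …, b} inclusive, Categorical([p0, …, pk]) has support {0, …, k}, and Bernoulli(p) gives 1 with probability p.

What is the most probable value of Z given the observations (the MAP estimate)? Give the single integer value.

Enumerate traces; 3 have nonzero weight after conditioning:
  (Z=1, X=1, Y=2) weight 1/12
  (Z=2, X=0, Y=2) weight 1/12
  (Z=2, X=1, Y=1) weight 1/12
Group by Z:
  weight(Z=1) = 1/12
  weight(Z=2) = 1/6
Total weight = 1/12 + 1/6 = 1/4
P(Z=1 | obs) = 1/12 / 1/4 = 1/3
P(Z=2 | obs) = 1/6 / 1/4 = 2/3
argmax = 2

argmax_v P(Z = v | obs) = 2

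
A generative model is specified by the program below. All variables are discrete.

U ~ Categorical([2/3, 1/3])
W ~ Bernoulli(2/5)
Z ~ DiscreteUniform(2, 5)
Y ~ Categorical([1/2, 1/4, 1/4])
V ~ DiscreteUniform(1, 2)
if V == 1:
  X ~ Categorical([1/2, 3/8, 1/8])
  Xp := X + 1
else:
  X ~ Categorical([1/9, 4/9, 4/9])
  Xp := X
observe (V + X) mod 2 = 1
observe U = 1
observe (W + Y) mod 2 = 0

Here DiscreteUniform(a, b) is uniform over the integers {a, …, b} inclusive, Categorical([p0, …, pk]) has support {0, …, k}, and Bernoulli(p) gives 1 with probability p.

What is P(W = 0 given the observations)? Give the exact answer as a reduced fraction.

Enumerate traces; 36 have nonzero weight after conditioning:
  (U=1, W=0, Z=2, Y=0, V=1, X=0) weight 1/160
  (U=1, W=0, Z=2, Y=0, V=1, X=2) weight 1/640
  (U=1, W=0, Z=2, Y=0, V=2, X=1) weight 1/180
  (U=1, W=0, Z=2, Y=2, V=1, X=0) weight 1/320
  (U=1, W=0, Z=2, Y=2, V=1, X=2) weight 1/1280
  (U=1, W=0, Z=2, Y=2, V=2, X=1) weight 1/360
  (U=1, W=0, Z=3, Y=0, V=1, X=0) weight 1/160
  (U=1, W=0, Z=3, Y=0, V=1, X=2) weight 1/640
  (U=1, W=1, Z=2, Y=1, V=1, X=0) weight 1/480
  … 27 more
Group by W:
  weight(W=0) = 77/960
  weight(W=1) = 77/4320
Total weight = 77/960 + 77/4320 = 847/8640
P(W=0 | obs) = 77/960 / 847/8640 = 9/11
P(W=1 | obs) = 77/4320 / 847/8640 = 2/11

P(W = 0 | obs) = 9/11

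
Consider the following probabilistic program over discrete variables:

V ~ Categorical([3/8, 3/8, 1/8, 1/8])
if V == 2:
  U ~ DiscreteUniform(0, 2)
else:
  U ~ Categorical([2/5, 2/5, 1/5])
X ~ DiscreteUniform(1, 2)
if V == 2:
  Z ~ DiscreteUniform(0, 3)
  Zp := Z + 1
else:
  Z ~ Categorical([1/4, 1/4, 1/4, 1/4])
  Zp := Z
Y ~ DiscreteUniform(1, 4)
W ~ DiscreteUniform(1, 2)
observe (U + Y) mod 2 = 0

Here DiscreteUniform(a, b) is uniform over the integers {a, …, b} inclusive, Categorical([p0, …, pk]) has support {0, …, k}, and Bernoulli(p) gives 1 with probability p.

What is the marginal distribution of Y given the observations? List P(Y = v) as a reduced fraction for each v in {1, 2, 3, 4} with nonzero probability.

P(Y=1) = 47/240, P(Y=2) = 73/240, P(Y=3) = 47/240, P(Y=4) = 73/240

Enumerate traces; 384 have nonzero weight after conditioning:
  (V=0, U=0, X=1, Z=0, Y=2, W=1) weight 3/1280
  (V=0, U=0, X=1, Z=0, Y=2, W=2) weight 3/1280
  (V=0, U=0, X=1, Z=0, Y=4, W=1) weight 3/1280
  (V=0, U=0, X=1, Z=0, Y=4, W=2) weight 3/1280
  (V=0, U=0, X=1, Z=1, Y=2, W=1) weight 3/1280
  (V=0, U=0, X=1, Z=1, Y=2, W=2) weight 3/1280
  (V=0, U=0, X=1, Z=1, Y=4, W=1) weight 3/1280
  (V=0, U=0, X=1, Z=1, Y=4, W=2) weight 3/1280
  (V=0, U=1, X=1, Z=0, Y=1, W=1) weight 3/1280
  (V=0, U=1, X=1, Z=0, Y=3, W=1) weight 3/1280
  … 374 more
Group by Y:
  weight(Y=1) = 47/480
  weight(Y=2) = 73/480
  weight(Y=3) = 47/480
  weight(Y=4) = 73/480
Total weight = 47/480 + 73/480 + 47/480 + 73/480 = 1/2
P(Y=1 | obs) = 47/480 / 1/2 = 47/240
P(Y=2 | obs) = 73/480 / 1/2 = 73/240
P(Y=3 | obs) = 47/480 / 1/2 = 47/240
P(Y=4 | obs) = 73/480 / 1/2 = 73/240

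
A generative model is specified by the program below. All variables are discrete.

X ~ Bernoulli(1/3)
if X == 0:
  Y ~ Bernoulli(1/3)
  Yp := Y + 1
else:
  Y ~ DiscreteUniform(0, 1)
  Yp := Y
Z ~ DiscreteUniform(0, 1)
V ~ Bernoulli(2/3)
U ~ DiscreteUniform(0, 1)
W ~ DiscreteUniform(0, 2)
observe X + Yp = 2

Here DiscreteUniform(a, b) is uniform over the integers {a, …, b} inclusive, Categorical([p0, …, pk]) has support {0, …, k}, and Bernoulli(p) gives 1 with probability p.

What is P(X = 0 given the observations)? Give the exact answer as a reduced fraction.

P(X = 0 | obs) = 4/7

Enumerate traces; 48 have nonzero weight after conditioning:
  (X=0, Y=1, Z=0, V=0, U=0, W=0) weight 1/162
  (X=0, Y=1, Z=0, V=0, U=0, W=1) weight 1/162
  (X=0, Y=1, Z=0, V=0, U=0, W=2) weight 1/162
  (X=0, Y=1, Z=0, V=0, U=1, W=0) weight 1/162
  (X=0, Y=1, Z=0, V=0, U=1, W=1) weight 1/162
  (X=0, Y=1, Z=0, V=0, U=1, W=2) weight 1/162
  (X=0, Y=1, Z=0, V=1, U=0, W=0) weight 1/81
  (X=0, Y=1, Z=0, V=1, U=0, W=1) weight 1/81
  (X=1, Y=1, Z=0, V=0, U=0, W=0) weight 1/216
  … 39 more
Group by X:
  weight(X=0) = 2/9
  weight(X=1) = 1/6
Total weight = 2/9 + 1/6 = 7/18
P(X=0 | obs) = 2/9 / 7/18 = 4/7
P(X=1 | obs) = 1/6 / 7/18 = 3/7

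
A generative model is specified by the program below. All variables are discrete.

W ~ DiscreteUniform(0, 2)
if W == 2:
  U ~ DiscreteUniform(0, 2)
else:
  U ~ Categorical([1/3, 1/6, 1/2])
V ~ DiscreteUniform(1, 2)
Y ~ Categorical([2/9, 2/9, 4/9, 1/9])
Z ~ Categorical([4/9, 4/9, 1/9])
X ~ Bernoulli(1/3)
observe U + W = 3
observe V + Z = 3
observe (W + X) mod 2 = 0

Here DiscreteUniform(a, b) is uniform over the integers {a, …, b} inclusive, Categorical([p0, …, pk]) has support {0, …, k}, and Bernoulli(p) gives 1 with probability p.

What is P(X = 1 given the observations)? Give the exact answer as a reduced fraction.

P(X = 1 | obs) = 3/7

Enumerate traces; 16 have nonzero weight after conditioning:
  (W=1, U=2, V=1, Y=0, Z=2, X=1) weight 1/1458
  (W=1, U=2, V=1, Y=1, Z=2, X=1) weight 1/1458
  (W=1, U=2, V=1, Y=2, Z=2, X=1) weight 1/729
  (W=1, U=2, V=1, Y=3, Z=2, X=1) weight 1/2916
  (W=1, U=2, V=2, Y=0, Z=1, X=1) weight 2/729
  (W=1, U=2, V=2, Y=1, Z=1, X=1) weight 2/729
  (W=1, U=2, V=2, Y=2, Z=1, X=1) weight 4/729
  (W=1, U=2, V=2, Y=3, Z=1, X=1) weight 1/729
  (W=2, U=1, V=1, Y=0, Z=2, X=0) weight 2/2187
  … 7 more
Group by X:
  weight(X=0) = 5/243
  weight(X=1) = 5/324
Total weight = 5/243 + 5/324 = 35/972
P(X=0 | obs) = 5/243 / 35/972 = 4/7
P(X=1 | obs) = 5/324 / 35/972 = 3/7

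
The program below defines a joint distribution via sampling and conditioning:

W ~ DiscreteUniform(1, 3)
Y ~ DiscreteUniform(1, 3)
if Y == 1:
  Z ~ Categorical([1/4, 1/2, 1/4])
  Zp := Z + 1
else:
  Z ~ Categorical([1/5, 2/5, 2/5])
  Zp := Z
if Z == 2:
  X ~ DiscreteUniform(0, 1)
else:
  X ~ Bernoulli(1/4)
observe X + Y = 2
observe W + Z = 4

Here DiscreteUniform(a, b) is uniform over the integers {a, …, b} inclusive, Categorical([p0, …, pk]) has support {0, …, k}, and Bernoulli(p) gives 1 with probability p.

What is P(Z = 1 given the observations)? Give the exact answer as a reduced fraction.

Enumerate traces; 4 have nonzero weight after conditioning:
  (W=2, Y=1, Z=2, X=1) weight 1/72
  (W=2, Y=2, Z=2, X=0) weight 1/45
  (W=3, Y=1, Z=1, X=1) weight 1/72
  (W=3, Y=2, Z=1, X=0) weight 1/30
Group by Z:
  weight(Z=1) = 17/360
  weight(Z=2) = 13/360
Total weight = 17/360 + 13/360 = 1/12
P(Z=1 | obs) = 17/360 / 1/12 = 17/30
P(Z=2 | obs) = 13/360 / 1/12 = 13/30

P(Z = 1 | obs) = 17/30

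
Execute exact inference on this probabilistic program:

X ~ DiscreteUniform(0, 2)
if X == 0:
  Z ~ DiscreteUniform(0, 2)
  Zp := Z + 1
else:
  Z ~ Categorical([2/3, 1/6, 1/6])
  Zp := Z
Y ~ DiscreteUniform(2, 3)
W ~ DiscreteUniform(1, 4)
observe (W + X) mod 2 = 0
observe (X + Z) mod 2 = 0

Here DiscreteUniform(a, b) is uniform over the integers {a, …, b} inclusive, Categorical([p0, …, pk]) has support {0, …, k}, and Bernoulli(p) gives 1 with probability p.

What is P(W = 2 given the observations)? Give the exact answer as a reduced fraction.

Enumerate traces; 20 have nonzero weight after conditioning:
  (X=0, Z=0, Y=2, W=2) weight 1/72
  (X=0, Z=0, Y=2, W=4) weight 1/72
  (X=0, Z=0, Y=3, W=2) weight 1/72
  (X=0, Z=0, Y=3, W=4) weight 1/72
  (X=0, Z=2, Y=2, W=2) weight 1/72
  (X=0, Z=2, Y=2, W=4) weight 1/72
  (X=0, Z=2, Y=3, W=2) weight 1/72
  (X=0, Z=2, Y=3, W=4) weight 1/72
  (X=1, Z=1, Y=2, W=1) weight 1/144
  (X=1, Z=1, Y=2, W=3) weight 1/144
  … 10 more
Group by W:
  weight(W=1) = 1/72
  weight(W=2) = 1/8
  weight(W=3) = 1/72
  weight(W=4) = 1/8
Total weight = 1/72 + 1/8 + 1/72 + 1/8 = 5/18
P(W=1 | obs) = 1/72 / 5/18 = 1/20
P(W=2 | obs) = 1/8 / 5/18 = 9/20
P(W=3 | obs) = 1/72 / 5/18 = 1/20
P(W=4 | obs) = 1/8 / 5/18 = 9/20

P(W = 2 | obs) = 9/20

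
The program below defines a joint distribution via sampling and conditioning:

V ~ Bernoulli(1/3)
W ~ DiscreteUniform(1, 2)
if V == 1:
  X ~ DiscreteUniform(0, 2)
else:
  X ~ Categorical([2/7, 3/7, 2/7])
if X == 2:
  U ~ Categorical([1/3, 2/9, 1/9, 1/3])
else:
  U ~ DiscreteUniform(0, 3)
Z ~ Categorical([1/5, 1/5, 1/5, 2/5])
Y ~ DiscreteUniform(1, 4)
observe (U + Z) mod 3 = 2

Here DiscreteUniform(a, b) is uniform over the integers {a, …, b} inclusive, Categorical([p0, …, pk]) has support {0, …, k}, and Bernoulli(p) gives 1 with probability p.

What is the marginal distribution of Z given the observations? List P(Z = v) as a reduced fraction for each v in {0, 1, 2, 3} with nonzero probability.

P(Z=0) = 118/803, P(Z=1) = 137/803, P(Z=2) = 312/803, P(Z=3) = 236/803

Enumerate traces; 240 have nonzero weight after conditioning:
  (V=0, W=1, X=0, U=0, Z=2, Y=1) weight 1/840
  (V=0, W=1, X=0, U=0, Z=2, Y=2) weight 1/840
  (V=0, W=1, X=0, U=0, Z=2, Y=3) weight 1/840
  (V=0, W=1, X=0, U=0, Z=2, Y=4) weight 1/840
  (V=0, W=1, X=0, U=1, Z=1, Y=1) weight 1/840
  (V=0, W=1, X=0, U=1, Z=1, Y=2) weight 1/840
  (V=0, W=1, X=0, U=1, Z=1, Y=3) weight 1/840
  (V=0, W=1, X=0, U=1, Z=1, Y=4) weight 1/840
  (V=0, W=1, X=0, U=2, Z=0, Y=1) weight 1/840
  (V=0, W=1, X=0, U=2, Z=3, Y=1) weight 1/420
  … 230 more
Group by Z:
  weight(Z=0) = 118/2835
  weight(Z=1) = 137/2835
  weight(Z=2) = 104/945
  weight(Z=3) = 236/2835
Total weight = 118/2835 + 137/2835 + 104/945 + 236/2835 = 803/2835
P(Z=0 | obs) = 118/2835 / 803/2835 = 118/803
P(Z=1 | obs) = 137/2835 / 803/2835 = 137/803
P(Z=2 | obs) = 104/945 / 803/2835 = 312/803
P(Z=3 | obs) = 236/2835 / 803/2835 = 236/803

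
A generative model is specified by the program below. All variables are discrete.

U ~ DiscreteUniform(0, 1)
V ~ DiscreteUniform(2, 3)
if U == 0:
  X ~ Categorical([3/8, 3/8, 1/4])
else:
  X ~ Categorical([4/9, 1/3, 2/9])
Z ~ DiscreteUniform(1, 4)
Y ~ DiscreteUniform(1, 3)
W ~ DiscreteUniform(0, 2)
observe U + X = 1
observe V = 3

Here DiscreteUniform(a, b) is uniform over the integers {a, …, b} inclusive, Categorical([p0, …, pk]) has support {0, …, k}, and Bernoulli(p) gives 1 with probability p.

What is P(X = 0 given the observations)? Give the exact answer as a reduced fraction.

P(X = 0 | obs) = 32/59

Enumerate traces; 72 have nonzero weight after conditioning:
  (U=0, V=3, X=1, Z=1, Y=1, W=0) weight 1/384
  (U=0, V=3, X=1, Z=1, Y=1, W=1) weight 1/384
  (U=0, V=3, X=1, Z=1, Y=1, W=2) weight 1/384
  (U=0, V=3, X=1, Z=1, Y=2, W=0) weight 1/384
  (U=0, V=3, X=1, Z=1, Y=2, W=1) weight 1/384
  (U=0, V=3, X=1, Z=1, Y=2, W=2) weight 1/384
  (U=0, V=3, X=1, Z=1, Y=3, W=0) weight 1/384
  (U=0, V=3, X=1, Z=1, Y=3, W=1) weight 1/384
  (U=1, V=3, X=0, Z=1, Y=1, W=0) weight 1/324
  … 63 more
Group by X:
  weight(X=0) = 1/9
  weight(X=1) = 3/32
Total weight = 1/9 + 3/32 = 59/288
P(X=0 | obs) = 1/9 / 59/288 = 32/59
P(X=1 | obs) = 3/32 / 59/288 = 27/59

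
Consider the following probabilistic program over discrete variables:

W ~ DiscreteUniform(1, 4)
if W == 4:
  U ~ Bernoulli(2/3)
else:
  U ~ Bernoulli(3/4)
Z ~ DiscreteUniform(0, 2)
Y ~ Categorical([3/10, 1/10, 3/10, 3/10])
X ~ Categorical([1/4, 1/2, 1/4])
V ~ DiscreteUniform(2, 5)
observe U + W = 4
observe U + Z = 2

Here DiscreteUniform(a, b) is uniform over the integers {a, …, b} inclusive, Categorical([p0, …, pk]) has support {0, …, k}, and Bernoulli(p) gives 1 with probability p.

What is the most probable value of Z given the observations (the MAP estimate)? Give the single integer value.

argmax_v P(Z = v | obs) = 1

Enumerate traces; 96 have nonzero weight after conditioning:
  (W=3, U=1, Z=1, Y=0, X=0, V=2) weight 3/2560
  (W=3, U=1, Z=1, Y=0, X=0, V=3) weight 3/2560
  (W=3, U=1, Z=1, Y=0, X=0, V=4) weight 3/2560
  (W=3, U=1, Z=1, Y=0, X=0, V=5) weight 3/2560
  (W=3, U=1, Z=1, Y=0, X=1, V=2) weight 3/1280
  (W=3, U=1, Z=1, Y=0, X=1, V=3) weight 3/1280
  (W=3, U=1, Z=1, Y=0, X=1, V=4) weight 3/1280
  (W=3, U=1, Z=1, Y=0, X=1, V=5) weight 3/1280
  (W=4, U=0, Z=2, Y=0, X=0, V=2) weight 1/1920
  … 87 more
Group by Z:
  weight(Z=1) = 1/16
  weight(Z=2) = 1/36
Total weight = 1/16 + 1/36 = 13/144
P(Z=1 | obs) = 1/16 / 13/144 = 9/13
P(Z=2 | obs) = 1/36 / 13/144 = 4/13
argmax = 1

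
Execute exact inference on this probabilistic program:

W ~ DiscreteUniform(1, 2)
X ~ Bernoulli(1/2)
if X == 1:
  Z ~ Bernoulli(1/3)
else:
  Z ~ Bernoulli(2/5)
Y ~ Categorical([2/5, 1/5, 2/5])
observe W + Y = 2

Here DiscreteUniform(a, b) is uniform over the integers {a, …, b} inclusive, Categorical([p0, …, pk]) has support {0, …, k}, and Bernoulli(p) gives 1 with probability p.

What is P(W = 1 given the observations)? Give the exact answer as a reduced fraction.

Enumerate traces; 8 have nonzero weight after conditioning:
  (W=1, X=0, Z=0, Y=1) weight 3/100
  (W=1, X=0, Z=1, Y=1) weight 1/50
  (W=1, X=1, Z=0, Y=1) weight 1/30
  (W=1, X=1, Z=1, Y=1) weight 1/60
  (W=2, X=0, Z=0, Y=0) weight 3/50
  (W=2, X=0, Z=1, Y=0) weight 1/25
  (W=2, X=1, Z=0, Y=0) weight 1/15
  (W=2, X=1, Z=1, Y=0) weight 1/30
Group by W:
  weight(W=1) = 1/10
  weight(W=2) = 1/5
Total weight = 1/10 + 1/5 = 3/10
P(W=1 | obs) = 1/10 / 3/10 = 1/3
P(W=2 | obs) = 1/5 / 3/10 = 2/3

P(W = 1 | obs) = 1/3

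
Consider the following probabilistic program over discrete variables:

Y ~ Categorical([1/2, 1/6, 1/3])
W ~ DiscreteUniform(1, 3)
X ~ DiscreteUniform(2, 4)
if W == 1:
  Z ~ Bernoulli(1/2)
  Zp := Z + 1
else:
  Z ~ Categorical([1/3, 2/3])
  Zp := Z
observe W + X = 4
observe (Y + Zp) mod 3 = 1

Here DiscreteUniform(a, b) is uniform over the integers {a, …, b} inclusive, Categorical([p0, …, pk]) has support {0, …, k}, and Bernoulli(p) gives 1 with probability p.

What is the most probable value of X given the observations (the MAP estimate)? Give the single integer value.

Enumerate traces; 4 have nonzero weight after conditioning:
  (Y=0, W=1, X=3, Z=0) weight 1/36
  (Y=0, W=2, X=2, Z=1) weight 1/27
  (Y=1, W=2, X=2, Z=0) weight 1/162
  (Y=2, W=1, X=3, Z=1) weight 1/54
Group by X:
  weight(X=2) = 7/162
  weight(X=3) = 5/108
Total weight = 7/162 + 5/108 = 29/324
P(X=2 | obs) = 7/162 / 29/324 = 14/29
P(X=3 | obs) = 5/108 / 29/324 = 15/29
argmax = 3

argmax_v P(X = v | obs) = 3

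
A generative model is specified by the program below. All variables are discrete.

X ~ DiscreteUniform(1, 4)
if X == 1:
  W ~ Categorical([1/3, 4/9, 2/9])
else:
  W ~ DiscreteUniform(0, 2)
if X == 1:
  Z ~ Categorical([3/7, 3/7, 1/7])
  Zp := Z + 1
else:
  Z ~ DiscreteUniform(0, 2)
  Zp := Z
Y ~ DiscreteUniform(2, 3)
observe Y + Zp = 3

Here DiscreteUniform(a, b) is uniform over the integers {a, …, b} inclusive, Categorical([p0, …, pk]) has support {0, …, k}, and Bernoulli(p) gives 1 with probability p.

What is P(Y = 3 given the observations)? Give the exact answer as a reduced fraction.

P(Y = 3 | obs) = 7/17

Enumerate traces; 21 have nonzero weight after conditioning:
  (X=1, W=0, Z=0, Y=2) weight 1/56
  (X=1, W=1, Z=0, Y=2) weight 1/42
  (X=1, W=2, Z=0, Y=2) weight 1/84
  (X=2, W=0, Z=0, Y=3) weight 1/72
  (X=2, W=0, Z=1, Y=2) weight 1/72
  (X=2, W=1, Z=0, Y=3) weight 1/72
  (X=2, W=1, Z=1, Y=2) weight 1/72
  (X=2, W=2, Z=0, Y=3) weight 1/72
  … 13 more
Group by Y:
  weight(Y=2) = 5/28
  weight(Y=3) = 1/8
Total weight = 5/28 + 1/8 = 17/56
P(Y=2 | obs) = 5/28 / 17/56 = 10/17
P(Y=3 | obs) = 1/8 / 17/56 = 7/17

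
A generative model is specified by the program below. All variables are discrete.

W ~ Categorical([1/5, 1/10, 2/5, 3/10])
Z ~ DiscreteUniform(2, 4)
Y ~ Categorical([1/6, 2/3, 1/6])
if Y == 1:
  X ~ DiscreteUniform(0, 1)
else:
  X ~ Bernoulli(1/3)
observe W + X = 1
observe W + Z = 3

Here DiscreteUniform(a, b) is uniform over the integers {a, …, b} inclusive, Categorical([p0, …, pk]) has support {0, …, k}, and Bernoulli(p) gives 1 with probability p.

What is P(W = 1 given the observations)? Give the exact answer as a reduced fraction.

Enumerate traces; 6 have nonzero weight after conditioning:
  (W=0, Z=3, Y=0, X=1) weight 1/270
  (W=0, Z=3, Y=1, X=1) weight 1/45
  (W=0, Z=3, Y=2, X=1) weight 1/270
  (W=1, Z=2, Y=0, X=0) weight 1/270
  (W=1, Z=2, Y=1, X=0) weight 1/90
  (W=1, Z=2, Y=2, X=0) weight 1/270
Group by W:
  weight(W=0) = 4/135
  weight(W=1) = 1/54
Total weight = 4/135 + 1/54 = 13/270
P(W=0 | obs) = 4/135 / 13/270 = 8/13
P(W=1 | obs) = 1/54 / 13/270 = 5/13

P(W = 1 | obs) = 5/13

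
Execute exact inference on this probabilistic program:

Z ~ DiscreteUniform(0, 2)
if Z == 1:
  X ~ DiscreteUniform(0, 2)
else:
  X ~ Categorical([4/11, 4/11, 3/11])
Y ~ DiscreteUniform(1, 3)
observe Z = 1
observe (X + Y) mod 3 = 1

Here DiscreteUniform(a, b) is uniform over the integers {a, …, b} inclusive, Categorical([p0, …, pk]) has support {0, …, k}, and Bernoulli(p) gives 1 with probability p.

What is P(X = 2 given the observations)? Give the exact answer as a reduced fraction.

Enumerate traces; 3 have nonzero weight after conditioning:
  (Z=1, X=0, Y=1) weight 1/27
  (Z=1, X=1, Y=3) weight 1/27
  (Z=1, X=2, Y=2) weight 1/27
Group by X:
  weight(X=0) = 1/27
  weight(X=1) = 1/27
  weight(X=2) = 1/27
Total weight = 1/27 + 1/27 + 1/27 = 1/9
P(X=0 | obs) = 1/27 / 1/9 = 1/3
P(X=1 | obs) = 1/27 / 1/9 = 1/3
P(X=2 | obs) = 1/27 / 1/9 = 1/3

P(X = 2 | obs) = 1/3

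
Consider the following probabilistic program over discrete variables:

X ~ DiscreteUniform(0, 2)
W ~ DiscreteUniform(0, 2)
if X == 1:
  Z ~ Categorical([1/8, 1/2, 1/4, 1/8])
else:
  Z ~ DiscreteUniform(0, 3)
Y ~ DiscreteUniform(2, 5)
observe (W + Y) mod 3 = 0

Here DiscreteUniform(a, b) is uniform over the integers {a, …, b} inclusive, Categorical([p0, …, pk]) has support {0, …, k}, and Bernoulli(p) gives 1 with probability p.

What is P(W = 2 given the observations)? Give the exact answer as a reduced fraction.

P(W = 2 | obs) = 1/4

Enumerate traces; 48 have nonzero weight after conditioning:
  (X=0, W=0, Z=0, Y=3) weight 1/144
  (X=0, W=0, Z=1, Y=3) weight 1/144
  (X=0, W=0, Z=2, Y=3) weight 1/144
  (X=0, W=0, Z=3, Y=3) weight 1/144
  (X=0, W=1, Z=0, Y=2) weight 1/144
  (X=0, W=1, Z=0, Y=5) weight 1/144
  (X=0, W=1, Z=1, Y=2) weight 1/144
  (X=0, W=1, Z=1, Y=5) weight 1/144
  (X=0, W=2, Z=0, Y=4) weight 1/144
  … 39 more
Group by W:
  weight(W=0) = 1/12
  weight(W=1) = 1/6
  weight(W=2) = 1/12
Total weight = 1/12 + 1/6 + 1/12 = 1/3
P(W=0 | obs) = 1/12 / 1/3 = 1/4
P(W=1 | obs) = 1/6 / 1/3 = 1/2
P(W=2 | obs) = 1/12 / 1/3 = 1/4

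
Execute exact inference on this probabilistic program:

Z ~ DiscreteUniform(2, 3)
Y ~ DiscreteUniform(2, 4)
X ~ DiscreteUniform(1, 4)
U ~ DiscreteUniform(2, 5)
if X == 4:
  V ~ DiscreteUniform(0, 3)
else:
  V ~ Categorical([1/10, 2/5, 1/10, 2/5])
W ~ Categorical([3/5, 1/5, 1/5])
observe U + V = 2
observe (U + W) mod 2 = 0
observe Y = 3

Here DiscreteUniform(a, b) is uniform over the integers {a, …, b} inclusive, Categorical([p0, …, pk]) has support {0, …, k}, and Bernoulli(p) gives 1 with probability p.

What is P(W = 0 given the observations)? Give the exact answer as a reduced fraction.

Enumerate traces; 16 have nonzero weight after conditioning:
  (Z=2, Y=3, X=1, U=2, V=0, W=0) weight 1/1600
  (Z=2, Y=3, X=1, U=2, V=0, W=2) weight 1/4800
  (Z=2, Y=3, X=2, U=2, V=0, W=0) weight 1/1600
  (Z=2, Y=3, X=2, U=2, V=0, W=2) weight 1/4800
  (Z=2, Y=3, X=3, U=2, V=0, W=0) weight 1/1600
  (Z=2, Y=3, X=3, U=2, V=0, W=2) weight 1/4800
  (Z=2, Y=3, X=4, U=2, V=0, W=0) weight 1/640
  (Z=2, Y=3, X=4, U=2, V=0, W=2) weight 1/1920
  … 8 more
Group by W:
  weight(W=0) = 11/1600
  weight(W=2) = 11/4800
Total weight = 11/1600 + 11/4800 = 11/1200
P(W=0 | obs) = 11/1600 / 11/1200 = 3/4
P(W=2 | obs) = 11/4800 / 11/1200 = 1/4

P(W = 0 | obs) = 3/4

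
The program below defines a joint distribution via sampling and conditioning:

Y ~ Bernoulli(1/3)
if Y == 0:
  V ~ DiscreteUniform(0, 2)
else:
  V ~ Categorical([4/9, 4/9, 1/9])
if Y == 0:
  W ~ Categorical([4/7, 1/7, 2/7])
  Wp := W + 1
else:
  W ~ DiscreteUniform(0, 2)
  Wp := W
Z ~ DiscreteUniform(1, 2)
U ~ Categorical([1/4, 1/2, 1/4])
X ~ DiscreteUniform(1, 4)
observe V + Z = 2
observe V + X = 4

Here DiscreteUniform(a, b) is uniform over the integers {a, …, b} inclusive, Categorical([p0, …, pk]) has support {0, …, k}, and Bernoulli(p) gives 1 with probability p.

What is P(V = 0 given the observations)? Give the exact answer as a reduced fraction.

P(V = 0 | obs) = 1/2

Enumerate traces; 36 have nonzero weight after conditioning:
  (Y=0, V=0, W=0, Z=2, U=0, X=4) weight 1/252
  (Y=0, V=0, W=0, Z=2, U=1, X=4) weight 1/126
  (Y=0, V=0, W=0, Z=2, U=2, X=4) weight 1/252
  (Y=0, V=0, W=1, Z=2, U=0, X=4) weight 1/1008
  (Y=0, V=0, W=1, Z=2, U=1, X=4) weight 1/504
  (Y=0, V=0, W=1, Z=2, U=2, X=4) weight 1/1008
  (Y=0, V=0, W=2, Z=2, U=0, X=4) weight 1/504
  (Y=0, V=0, W=2, Z=2, U=1, X=4) weight 1/252
  (Y=0, V=1, W=0, Z=1, U=0, X=3) weight 1/252
  … 27 more
Group by V:
  weight(V=0) = 5/108
  weight(V=1) = 5/108
Total weight = 5/108 + 5/108 = 5/54
P(V=0 | obs) = 5/108 / 5/54 = 1/2
P(V=1 | obs) = 5/108 / 5/54 = 1/2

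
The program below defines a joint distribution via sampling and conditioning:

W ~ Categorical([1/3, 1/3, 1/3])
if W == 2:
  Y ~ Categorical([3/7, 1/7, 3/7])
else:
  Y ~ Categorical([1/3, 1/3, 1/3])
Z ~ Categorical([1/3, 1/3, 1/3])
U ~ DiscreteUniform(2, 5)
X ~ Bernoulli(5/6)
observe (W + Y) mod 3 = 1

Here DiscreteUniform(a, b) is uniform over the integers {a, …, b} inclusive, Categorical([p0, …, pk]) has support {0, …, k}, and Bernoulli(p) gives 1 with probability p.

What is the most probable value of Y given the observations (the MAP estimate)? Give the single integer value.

argmax_v P(Y = v | obs) = 2

Enumerate traces; 72 have nonzero weight after conditioning:
  (W=0, Y=1, Z=0, U=2, X=0) weight 1/648
  (W=0, Y=1, Z=0, U=2, X=1) weight 5/648
  (W=0, Y=1, Z=0, U=3, X=0) weight 1/648
  (W=0, Y=1, Z=0, U=3, X=1) weight 5/648
  (W=0, Y=1, Z=0, U=4, X=0) weight 1/648
  (W=0, Y=1, Z=0, U=4, X=1) weight 5/648
  (W=0, Y=1, Z=0, U=5, X=0) weight 1/648
  (W=0, Y=1, Z=0, U=5, X=1) weight 5/648
  (W=1, Y=0, Z=0, U=2, X=0) weight 1/648
  (W=2, Y=2, Z=0, U=2, X=0) weight 1/504
  … 62 more
Group by Y:
  weight(Y=0) = 1/9
  weight(Y=1) = 1/9
  weight(Y=2) = 1/7
Total weight = 1/9 + 1/9 + 1/7 = 23/63
P(Y=0 | obs) = 1/9 / 23/63 = 7/23
P(Y=1 | obs) = 1/9 / 23/63 = 7/23
P(Y=2 | obs) = 1/7 / 23/63 = 9/23
argmax = 2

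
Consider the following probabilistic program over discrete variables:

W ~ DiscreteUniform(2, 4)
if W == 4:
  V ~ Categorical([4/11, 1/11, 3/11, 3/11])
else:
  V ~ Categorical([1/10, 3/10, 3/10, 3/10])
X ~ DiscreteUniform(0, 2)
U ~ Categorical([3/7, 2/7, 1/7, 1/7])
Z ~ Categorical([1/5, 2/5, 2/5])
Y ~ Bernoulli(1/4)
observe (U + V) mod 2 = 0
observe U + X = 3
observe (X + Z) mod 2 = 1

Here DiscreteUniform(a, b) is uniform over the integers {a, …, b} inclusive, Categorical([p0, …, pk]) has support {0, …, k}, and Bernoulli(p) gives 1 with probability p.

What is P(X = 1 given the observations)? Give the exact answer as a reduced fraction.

P(X = 1 | obs) = 79/251

Enumerate traces; 48 have nonzero weight after conditioning:
  (W=2, V=0, X=1, U=2, Z=0, Y=0) weight 1/4200
  (W=2, V=0, X=1, U=2, Z=0, Y=1) weight 1/12600
  (W=2, V=0, X=1, U=2, Z=2, Y=0) weight 1/2100
  (W=2, V=0, X=1, U=2, Z=2, Y=1) weight 1/6300
  (W=2, V=1, X=0, U=3, Z=1, Y=0) weight 1/700
  (W=2, V=1, X=0, U=3, Z=1, Y=1) weight 1/2100
  (W=2, V=1, X=2, U=1, Z=1, Y=0) weight 1/350
  (W=2, V=1, X=2, U=1, Z=1, Y=1) weight 1/1050
  … 40 more
Group by X:
  weight(X=0) = 172/17325
  weight(X=1) = 79/5775
  weight(X=2) = 344/17325
Total weight = 172/17325 + 79/5775 + 344/17325 = 251/5775
P(X=0 | obs) = 172/17325 / 251/5775 = 172/753
P(X=1 | obs) = 79/5775 / 251/5775 = 79/251
P(X=2 | obs) = 344/17325 / 251/5775 = 344/753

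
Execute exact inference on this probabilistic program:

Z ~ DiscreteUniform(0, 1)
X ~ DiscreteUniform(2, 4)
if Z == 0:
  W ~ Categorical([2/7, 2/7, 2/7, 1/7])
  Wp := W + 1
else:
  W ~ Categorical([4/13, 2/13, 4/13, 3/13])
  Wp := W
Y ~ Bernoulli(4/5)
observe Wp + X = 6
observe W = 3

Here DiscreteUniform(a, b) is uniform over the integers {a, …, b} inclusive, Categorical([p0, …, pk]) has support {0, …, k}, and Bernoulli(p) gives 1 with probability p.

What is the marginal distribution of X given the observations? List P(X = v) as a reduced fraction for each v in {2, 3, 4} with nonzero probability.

Enumerate traces; 4 have nonzero weight after conditioning:
  (Z=0, X=2, W=3, Y=0) weight 1/210
  (Z=0, X=2, W=3, Y=1) weight 2/105
  (Z=1, X=3, W=3, Y=0) weight 1/130
  (Z=1, X=3, W=3, Y=1) weight 2/65
Group by X:
  weight(X=2) = 1/42
  weight(X=3) = 1/26
Total weight = 1/42 + 1/26 = 17/273
P(X=2 | obs) = 1/42 / 17/273 = 13/34
P(X=3 | obs) = 1/26 / 17/273 = 21/34

P(X=2) = 13/34, P(X=3) = 21/34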